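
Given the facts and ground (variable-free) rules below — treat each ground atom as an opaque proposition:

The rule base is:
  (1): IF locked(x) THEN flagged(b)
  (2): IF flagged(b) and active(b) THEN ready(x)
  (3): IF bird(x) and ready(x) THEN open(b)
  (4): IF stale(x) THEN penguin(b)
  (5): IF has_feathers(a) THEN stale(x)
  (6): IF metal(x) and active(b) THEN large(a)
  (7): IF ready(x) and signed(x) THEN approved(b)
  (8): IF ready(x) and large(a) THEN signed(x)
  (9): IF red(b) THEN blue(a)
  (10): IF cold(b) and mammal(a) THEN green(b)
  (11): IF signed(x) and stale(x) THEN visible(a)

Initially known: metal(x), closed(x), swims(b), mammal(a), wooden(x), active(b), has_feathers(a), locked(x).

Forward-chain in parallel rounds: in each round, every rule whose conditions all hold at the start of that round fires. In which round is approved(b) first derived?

Round 1 — (1), (5), (6), derive flagged(b), stale(x), large(a).
Round 2 — (2), (4), derive ready(x), penguin(b).
Round 3 — (8), derive signed(x).
Round 4 — (7), (11), derive approved(b), visible(a).
approved(b) first appears in round 4.

4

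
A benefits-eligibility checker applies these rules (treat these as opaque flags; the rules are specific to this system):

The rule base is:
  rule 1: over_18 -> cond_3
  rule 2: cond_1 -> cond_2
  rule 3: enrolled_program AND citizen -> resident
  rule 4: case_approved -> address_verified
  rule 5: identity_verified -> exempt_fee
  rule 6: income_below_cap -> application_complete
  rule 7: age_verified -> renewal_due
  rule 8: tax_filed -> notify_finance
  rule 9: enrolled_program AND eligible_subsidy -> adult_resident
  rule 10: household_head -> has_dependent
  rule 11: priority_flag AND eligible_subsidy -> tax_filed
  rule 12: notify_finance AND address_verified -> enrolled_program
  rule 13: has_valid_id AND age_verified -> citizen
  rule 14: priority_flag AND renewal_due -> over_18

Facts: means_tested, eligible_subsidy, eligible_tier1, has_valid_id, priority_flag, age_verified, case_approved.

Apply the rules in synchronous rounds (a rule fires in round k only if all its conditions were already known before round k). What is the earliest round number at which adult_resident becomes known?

4

[1] rule 4 [case_approved -> address_verified]; rule 7 [age_verified -> renewal_due]; rule 11 [priority_flag AND eligible_subsidy -> tax_filed]; rule 13 [has_valid_id AND age_verified -> citizen]. ⇒ new: address_verified, renewal_due, tax_filed, citizen.
[2] rule 8 [tax_filed -> notify_finance]; rule 14 [priority_flag AND renewal_due -> over_18]. ⇒ new: notify_finance, over_18.
[3] rule 1 [over_18 -> cond_3]; rule 12 [notify_finance AND address_verified -> enrolled_program]. ⇒ new: cond_3, enrolled_program.
[4] rule 3 [enrolled_program AND citizen -> resident]; rule 9 [enrolled_program AND eligible_subsidy -> adult_resident]. ⇒ new: resident, adult_resident.
adult_resident first appears in round 4.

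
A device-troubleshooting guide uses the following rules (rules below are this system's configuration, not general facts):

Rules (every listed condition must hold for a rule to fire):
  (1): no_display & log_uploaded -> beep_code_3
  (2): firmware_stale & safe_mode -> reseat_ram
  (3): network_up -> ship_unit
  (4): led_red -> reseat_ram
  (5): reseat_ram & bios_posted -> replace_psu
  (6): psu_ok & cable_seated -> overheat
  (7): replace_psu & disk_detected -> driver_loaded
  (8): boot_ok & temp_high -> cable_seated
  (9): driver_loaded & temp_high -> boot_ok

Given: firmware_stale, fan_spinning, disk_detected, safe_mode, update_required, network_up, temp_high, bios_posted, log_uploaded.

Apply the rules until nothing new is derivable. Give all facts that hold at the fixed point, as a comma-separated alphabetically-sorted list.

bios_posted, boot_ok, cable_seated, disk_detected, driver_loaded, fan_spinning, firmware_stale, log_uploaded, network_up, replace_psu, reseat_ram, safe_mode, ship_unit, temp_high, update_required

[1] (2) [firmware_stale & safe_mode -> reseat_ram]; (3) [network_up -> ship_unit]. ⇒ new: reseat_ram, ship_unit.
[2] (5) [reseat_ram & bios_posted -> replace_psu]. ⇒ new: replace_psu.
[3] (7) [replace_psu & disk_detected -> driver_loaded]. ⇒ new: driver_loaded.
[4] (9) [driver_loaded & temp_high -> boot_ok]. ⇒ new: boot_ok.
[5] (8) [boot_ok & temp_high -> cable_seated]. ⇒ new: cable_seated.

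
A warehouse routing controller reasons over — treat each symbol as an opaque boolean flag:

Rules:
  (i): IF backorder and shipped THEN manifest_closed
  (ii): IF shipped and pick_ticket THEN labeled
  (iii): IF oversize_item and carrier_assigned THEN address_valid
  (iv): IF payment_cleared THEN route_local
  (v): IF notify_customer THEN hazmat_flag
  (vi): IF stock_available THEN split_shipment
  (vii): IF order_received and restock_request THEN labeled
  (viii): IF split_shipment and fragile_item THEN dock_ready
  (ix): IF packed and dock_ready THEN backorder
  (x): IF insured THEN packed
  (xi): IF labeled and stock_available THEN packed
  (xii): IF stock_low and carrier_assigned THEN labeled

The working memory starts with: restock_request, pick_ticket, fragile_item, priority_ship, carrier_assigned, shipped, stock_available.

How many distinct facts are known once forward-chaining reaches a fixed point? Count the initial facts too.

13

Round 1: (ii) [IF shipped and pick_ticket THEN labeled]; (vi) [IF stock_available THEN split_shipment]. Adds labeled, split_shipment.
Round 2: (viii) [IF split_shipment and fragile_item THEN dock_ready]; (xi) [IF labeled and stock_available THEN packed]. Adds dock_ready, packed.
Round 3: (ix) [IF packed and dock_ready THEN backorder]. Adds backorder.
Round 4: (i) [IF backorder and shipped THEN manifest_closed]. Adds manifest_closed.
Closure: {backorder, carrier_assigned, dock_ready, fragile_item, labeled, manifest_closed, packed, pick_ticket, priority_ship, restock_request, shipped, split_shipment, stock_available} — 13 facts.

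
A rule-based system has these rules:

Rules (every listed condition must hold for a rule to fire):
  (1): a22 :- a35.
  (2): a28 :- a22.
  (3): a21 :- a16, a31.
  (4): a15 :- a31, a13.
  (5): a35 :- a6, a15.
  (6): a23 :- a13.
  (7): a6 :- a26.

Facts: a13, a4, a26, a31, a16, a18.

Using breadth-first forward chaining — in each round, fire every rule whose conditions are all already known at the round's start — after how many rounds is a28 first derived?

Round 1: (3) [a21 :- a16, a31.]; (4) [a15 :- a31, a13.]; (6) [a23 :- a13.]; (7) [a6 :- a26.]. Adds a21, a15, a23, a6.
Round 2: (5) [a35 :- a6, a15.]. Adds a35.
Round 3: (1) [a22 :- a35.]. Adds a22.
Round 4: (2) [a28 :- a22.]. Adds a28.
a28 first appears in round 4.

4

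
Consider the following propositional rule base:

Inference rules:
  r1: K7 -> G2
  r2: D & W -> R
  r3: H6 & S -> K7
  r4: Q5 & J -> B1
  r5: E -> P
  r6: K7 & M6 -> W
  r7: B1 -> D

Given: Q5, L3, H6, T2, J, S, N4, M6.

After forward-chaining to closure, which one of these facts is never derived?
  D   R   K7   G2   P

Round 1 — r3, r4, derive K7, B1.
Round 2 — r1, r6, r7, derive G2, W, D.
Round 3 — r2, derive R.
Derived: R (round 3), G2 (round 2), D (round 2), K7 (round 1). P never appears in any round.

P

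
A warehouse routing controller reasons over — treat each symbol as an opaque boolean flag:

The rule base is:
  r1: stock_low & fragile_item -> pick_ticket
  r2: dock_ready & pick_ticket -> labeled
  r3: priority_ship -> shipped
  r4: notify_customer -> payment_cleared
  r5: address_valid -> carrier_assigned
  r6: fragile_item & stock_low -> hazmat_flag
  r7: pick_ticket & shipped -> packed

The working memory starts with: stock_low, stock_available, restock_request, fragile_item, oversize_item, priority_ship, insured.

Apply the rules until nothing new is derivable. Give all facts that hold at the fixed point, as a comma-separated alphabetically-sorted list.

fragile_item, hazmat_flag, insured, oversize_item, packed, pick_ticket, priority_ship, restock_request, shipped, stock_available, stock_low

Round 1 — r1, r3, r6, derive pick_ticket, shipped, hazmat_flag.
Round 2 — r7, derive packed.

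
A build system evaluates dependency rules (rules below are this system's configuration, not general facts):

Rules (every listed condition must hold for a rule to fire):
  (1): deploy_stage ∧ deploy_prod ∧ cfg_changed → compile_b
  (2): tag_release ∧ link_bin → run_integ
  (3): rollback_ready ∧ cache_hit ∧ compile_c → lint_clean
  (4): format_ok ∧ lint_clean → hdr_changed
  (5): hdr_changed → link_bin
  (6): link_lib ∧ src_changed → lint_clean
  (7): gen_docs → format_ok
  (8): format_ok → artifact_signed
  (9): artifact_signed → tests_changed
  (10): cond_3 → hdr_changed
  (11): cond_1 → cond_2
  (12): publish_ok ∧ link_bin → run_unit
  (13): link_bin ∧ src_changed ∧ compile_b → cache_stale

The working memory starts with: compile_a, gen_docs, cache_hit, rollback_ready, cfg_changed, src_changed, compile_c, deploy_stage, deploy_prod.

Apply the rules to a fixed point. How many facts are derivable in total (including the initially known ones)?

Round 1 — (1), (3), (7), derive compile_b, lint_clean, format_ok.
Round 2 — (4), (8), derive hdr_changed, artifact_signed.
Round 3 — (5), (9), derive link_bin, tests_changed.
Round 4 — (13), derive cache_stale.
Closure: {artifact_signed, cache_hit, cache_stale, cfg_changed, compile_a, compile_b, compile_c, deploy_prod, deploy_stage, format_ok, gen_docs, hdr_changed, link_bin, lint_clean, rollback_ready, src_changed, tests_changed} — 17 facts.

17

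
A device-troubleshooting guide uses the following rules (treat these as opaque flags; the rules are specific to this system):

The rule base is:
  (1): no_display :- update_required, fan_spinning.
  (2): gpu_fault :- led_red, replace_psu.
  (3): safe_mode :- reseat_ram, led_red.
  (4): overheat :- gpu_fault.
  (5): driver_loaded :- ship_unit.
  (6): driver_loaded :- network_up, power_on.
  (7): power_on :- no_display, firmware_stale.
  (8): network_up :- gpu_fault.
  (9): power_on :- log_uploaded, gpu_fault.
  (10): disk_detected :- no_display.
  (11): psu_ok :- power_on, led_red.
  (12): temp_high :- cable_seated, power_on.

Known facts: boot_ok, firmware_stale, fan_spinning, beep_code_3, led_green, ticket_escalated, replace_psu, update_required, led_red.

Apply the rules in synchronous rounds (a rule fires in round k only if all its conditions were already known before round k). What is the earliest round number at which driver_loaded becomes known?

Round 1 fires (1), (2), giving no_display, gpu_fault.
Round 2 fires (4), (7), (8), (10), giving overheat, power_on, network_up, disk_detected.
Round 3 fires (6), (11), giving driver_loaded, psu_ok.
driver_loaded first appears in round 3.

3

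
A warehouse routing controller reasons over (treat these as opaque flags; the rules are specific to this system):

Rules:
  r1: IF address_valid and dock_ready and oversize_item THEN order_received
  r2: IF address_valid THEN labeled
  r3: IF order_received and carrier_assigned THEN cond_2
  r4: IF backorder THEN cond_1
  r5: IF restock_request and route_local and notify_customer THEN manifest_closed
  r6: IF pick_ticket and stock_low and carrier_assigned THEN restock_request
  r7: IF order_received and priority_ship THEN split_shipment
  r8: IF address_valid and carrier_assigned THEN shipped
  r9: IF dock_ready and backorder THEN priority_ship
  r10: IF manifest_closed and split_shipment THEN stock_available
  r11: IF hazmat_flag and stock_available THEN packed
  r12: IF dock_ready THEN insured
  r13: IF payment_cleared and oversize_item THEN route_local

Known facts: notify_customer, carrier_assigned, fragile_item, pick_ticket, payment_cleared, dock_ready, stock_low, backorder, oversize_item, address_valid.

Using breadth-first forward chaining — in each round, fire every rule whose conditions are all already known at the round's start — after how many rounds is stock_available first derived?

3

Round 1: r1 [IF address_valid and dock_ready and oversize_item THEN order_received]; r2 [IF address_valid THEN labeled]; r4 [IF backorder THEN cond_1]; r6 [IF pick_ticket and stock_low and carrier_assigned THEN restock_request]; r8 [IF address_valid and carrier_assigned THEN shipped]; r9 [IF dock_ready and backorder THEN priority_ship]; r12 [IF dock_ready THEN insured]; r13 [IF payment_cleared and oversize_item THEN route_local]. New: order_received, labeled, cond_1, restock_request, shipped, priority_ship, insured, route_local.
Round 2: r3 [IF order_received and carrier_assigned THEN cond_2]; r5 [IF restock_request and route_local and notify_customer THEN manifest_closed]; r7 [IF order_received and priority_ship THEN split_shipment]. New: cond_2, manifest_closed, split_shipment.
Round 3: r10 [IF manifest_closed and split_shipment THEN stock_available]. New: stock_available.
stock_available first appears in round 3.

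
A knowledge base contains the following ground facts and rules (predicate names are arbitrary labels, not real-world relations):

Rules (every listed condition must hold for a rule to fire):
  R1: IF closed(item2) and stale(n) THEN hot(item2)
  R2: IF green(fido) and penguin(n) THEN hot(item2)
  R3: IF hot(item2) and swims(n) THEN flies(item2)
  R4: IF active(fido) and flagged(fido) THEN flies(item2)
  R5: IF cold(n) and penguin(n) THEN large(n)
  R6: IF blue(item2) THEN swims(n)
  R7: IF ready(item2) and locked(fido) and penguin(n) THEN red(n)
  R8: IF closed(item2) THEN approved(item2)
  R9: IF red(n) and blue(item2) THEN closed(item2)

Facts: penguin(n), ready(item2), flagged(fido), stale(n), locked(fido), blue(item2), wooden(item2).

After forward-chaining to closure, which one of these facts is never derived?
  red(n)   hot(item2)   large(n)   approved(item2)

Round 1 — R6, R7, derive swims(n), red(n).
Round 2 — R9, derive closed(item2).
Round 3 — R1, R8, derive hot(item2), approved(item2).
Round 4 — R3, derive flies(item2).
Derived: hot(item2) (round 3), red(n) (round 1), approved(item2) (round 3). large(n) never appears in any round.

large(n)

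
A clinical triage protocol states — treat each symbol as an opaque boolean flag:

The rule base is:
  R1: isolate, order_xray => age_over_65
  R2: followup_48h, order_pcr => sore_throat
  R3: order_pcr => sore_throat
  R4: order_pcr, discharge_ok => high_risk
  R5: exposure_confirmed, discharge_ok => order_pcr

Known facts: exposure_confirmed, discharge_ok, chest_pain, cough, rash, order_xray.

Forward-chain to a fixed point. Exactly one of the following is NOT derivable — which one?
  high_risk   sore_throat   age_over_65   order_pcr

Round 1: R5 [exposure_confirmed, discharge_ok => order_pcr]. New: order_pcr.
Round 2: R3 [order_pcr => sore_throat]; R4 [order_pcr, discharge_ok => high_risk]. New: sore_throat, high_risk.
Derived: sore_throat (round 2), order_pcr (round 1), high_risk (round 2). age_over_65 never appears in any round.

age_over_65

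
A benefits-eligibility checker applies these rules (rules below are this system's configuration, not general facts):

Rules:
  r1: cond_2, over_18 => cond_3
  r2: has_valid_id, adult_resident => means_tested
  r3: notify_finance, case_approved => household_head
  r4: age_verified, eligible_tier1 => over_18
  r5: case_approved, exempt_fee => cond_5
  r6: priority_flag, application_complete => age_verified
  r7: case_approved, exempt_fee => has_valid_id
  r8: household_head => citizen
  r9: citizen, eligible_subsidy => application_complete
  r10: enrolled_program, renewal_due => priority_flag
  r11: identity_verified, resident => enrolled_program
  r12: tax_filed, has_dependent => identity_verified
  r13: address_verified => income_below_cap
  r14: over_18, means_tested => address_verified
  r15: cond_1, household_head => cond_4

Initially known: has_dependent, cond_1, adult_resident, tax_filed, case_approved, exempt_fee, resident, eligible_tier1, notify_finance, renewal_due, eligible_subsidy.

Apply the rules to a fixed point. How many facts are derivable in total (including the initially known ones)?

Round 1: r3 [notify_finance, case_approved => household_head]; r5 [case_approved, exempt_fee => cond_5]; r7 [case_approved, exempt_fee => has_valid_id]; r12 [tax_filed, has_dependent => identity_verified]. New: household_head, cond_5, has_valid_id, identity_verified.
Round 2: r2 [has_valid_id, adult_resident => means_tested]; r8 [household_head => citizen]; r11 [identity_verified, resident => enrolled_program]; r15 [cond_1, household_head => cond_4]. New: means_tested, citizen, enrolled_program, cond_4.
Round 3: r9 [citizen, eligible_subsidy => application_complete]; r10 [enrolled_program, renewal_due => priority_flag]. New: application_complete, priority_flag.
Round 4: r6 [priority_flag, application_complete => age_verified]. New: age_verified.
Round 5: r4 [age_verified, eligible_tier1 => over_18]. New: over_18.
Round 6: r14 [over_18, means_tested => address_verified]. New: address_verified.
Round 7: r13 [address_verified => income_below_cap]. New: income_below_cap.
Closure: {address_verified, adult_resident, age_verified, application_complete, case_approved, citizen, cond_1, cond_4, cond_5, eligible_subsidy, eligible_tier1, enrolled_program, exempt_fee, has_dependent, has_valid_id, household_head, identity_verified, income_below_cap, means_tested, notify_finance, over_18, priority_flag, renewal_due, resident, tax_filed} — 25 facts.

25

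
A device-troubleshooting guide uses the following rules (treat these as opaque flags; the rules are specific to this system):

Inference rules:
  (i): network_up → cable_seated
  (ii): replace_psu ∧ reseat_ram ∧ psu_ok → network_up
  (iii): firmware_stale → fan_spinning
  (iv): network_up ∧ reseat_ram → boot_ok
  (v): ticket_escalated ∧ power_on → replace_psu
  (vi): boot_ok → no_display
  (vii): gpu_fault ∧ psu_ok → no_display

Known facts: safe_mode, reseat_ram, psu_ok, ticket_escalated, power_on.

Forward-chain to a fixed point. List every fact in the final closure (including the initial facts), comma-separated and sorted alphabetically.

Round 1 fires (v), giving replace_psu.
Round 2 fires (ii), giving network_up.
Round 3 fires (i), (iv), giving cable_seated, boot_ok.
Round 4 fires (vi), giving no_display.

boot_ok, cable_seated, network_up, no_display, power_on, psu_ok, replace_psu, reseat_ram, safe_mode, ticket_escalated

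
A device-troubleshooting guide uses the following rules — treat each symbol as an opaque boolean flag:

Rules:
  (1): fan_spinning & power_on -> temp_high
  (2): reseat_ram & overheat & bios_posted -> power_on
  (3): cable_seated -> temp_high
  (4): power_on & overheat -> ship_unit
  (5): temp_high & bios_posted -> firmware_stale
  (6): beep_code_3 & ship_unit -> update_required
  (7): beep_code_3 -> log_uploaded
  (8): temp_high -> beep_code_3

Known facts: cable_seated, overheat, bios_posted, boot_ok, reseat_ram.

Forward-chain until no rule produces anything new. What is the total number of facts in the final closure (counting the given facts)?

12

[1] (2) [reseat_ram & overheat & bios_posted -> power_on]; (3) [cable_seated -> temp_high]. ⇒ new: power_on, temp_high.
[2] (4) [power_on & overheat -> ship_unit]; (5) [temp_high & bios_posted -> firmware_stale]; (8) [temp_high -> beep_code_3]. ⇒ new: ship_unit, firmware_stale, beep_code_3.
[3] (6) [beep_code_3 & ship_unit -> update_required]; (7) [beep_code_3 -> log_uploaded]. ⇒ new: update_required, log_uploaded.
Closure: {beep_code_3, bios_posted, boot_ok, cable_seated, firmware_stale, log_uploaded, overheat, power_on, reseat_ram, ship_unit, temp_high, update_required} — 12 facts.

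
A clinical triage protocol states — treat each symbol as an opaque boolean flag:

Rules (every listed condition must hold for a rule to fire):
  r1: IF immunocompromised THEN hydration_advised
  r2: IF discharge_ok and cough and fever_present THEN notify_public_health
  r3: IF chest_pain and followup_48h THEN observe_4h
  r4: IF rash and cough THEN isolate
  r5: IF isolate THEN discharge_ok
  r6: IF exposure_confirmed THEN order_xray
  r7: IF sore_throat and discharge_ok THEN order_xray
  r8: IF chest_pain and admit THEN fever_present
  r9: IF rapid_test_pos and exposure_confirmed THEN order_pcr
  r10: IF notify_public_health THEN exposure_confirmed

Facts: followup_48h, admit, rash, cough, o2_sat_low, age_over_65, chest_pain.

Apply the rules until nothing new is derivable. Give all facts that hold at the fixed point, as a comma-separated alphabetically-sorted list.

admit, age_over_65, chest_pain, cough, discharge_ok, exposure_confirmed, fever_present, followup_48h, isolate, notify_public_health, o2_sat_low, observe_4h, order_xray, rash

Round 1: r3 [IF chest_pain and followup_48h THEN observe_4h]; r4 [IF rash and cough THEN isolate]; r8 [IF chest_pain and admit THEN fever_present]. Adds observe_4h, isolate, fever_present.
Round 2: r5 [IF isolate THEN discharge_ok]. Adds discharge_ok.
Round 3: r2 [IF discharge_ok and cough and fever_present THEN notify_public_health]. Adds notify_public_health.
Round 4: r10 [IF notify_public_health THEN exposure_confirmed]. Adds exposure_confirmed.
Round 5: r6 [IF exposure_confirmed THEN order_xray]. Adds order_xray.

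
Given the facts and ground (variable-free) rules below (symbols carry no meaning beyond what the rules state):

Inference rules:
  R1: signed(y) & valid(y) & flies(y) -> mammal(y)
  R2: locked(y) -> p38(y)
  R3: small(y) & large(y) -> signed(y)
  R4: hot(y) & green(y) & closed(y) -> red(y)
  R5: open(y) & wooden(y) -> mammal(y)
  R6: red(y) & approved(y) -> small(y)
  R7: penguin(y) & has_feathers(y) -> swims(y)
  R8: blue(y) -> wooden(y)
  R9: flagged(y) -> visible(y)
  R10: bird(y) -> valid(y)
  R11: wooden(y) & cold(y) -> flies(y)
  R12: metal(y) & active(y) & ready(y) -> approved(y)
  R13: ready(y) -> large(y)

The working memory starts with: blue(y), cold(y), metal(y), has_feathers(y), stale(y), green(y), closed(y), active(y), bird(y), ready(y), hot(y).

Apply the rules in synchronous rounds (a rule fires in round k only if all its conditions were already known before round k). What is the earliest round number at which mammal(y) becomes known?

[1] R4 [hot(y) & green(y) & closed(y) -> red(y)]; R8 [blue(y) -> wooden(y)]; R10 [bird(y) -> valid(y)]; R12 [metal(y) & active(y) & ready(y) -> approved(y)]; R13 [ready(y) -> large(y)]. ⇒ new: red(y), wooden(y), valid(y), approved(y), large(y).
[2] R6 [red(y) & approved(y) -> small(y)]; R11 [wooden(y) & cold(y) -> flies(y)]. ⇒ new: small(y), flies(y).
[3] R3 [small(y) & large(y) -> signed(y)]. ⇒ new: signed(y).
[4] R1 [signed(y) & valid(y) & flies(y) -> mammal(y)]. ⇒ new: mammal(y).
mammal(y) first appears in round 4.

4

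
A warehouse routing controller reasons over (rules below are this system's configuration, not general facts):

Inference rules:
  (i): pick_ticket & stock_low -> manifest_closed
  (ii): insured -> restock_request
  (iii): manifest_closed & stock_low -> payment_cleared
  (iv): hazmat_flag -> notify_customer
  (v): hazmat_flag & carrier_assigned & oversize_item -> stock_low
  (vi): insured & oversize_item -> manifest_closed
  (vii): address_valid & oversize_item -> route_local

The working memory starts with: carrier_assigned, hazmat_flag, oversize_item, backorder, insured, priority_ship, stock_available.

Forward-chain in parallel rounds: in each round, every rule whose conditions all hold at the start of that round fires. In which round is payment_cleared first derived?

2

[1] (ii) [insured -> restock_request]; (iv) [hazmat_flag -> notify_customer]; (v) [hazmat_flag & carrier_assigned & oversize_item -> stock_low]; (vi) [insured & oversize_item -> manifest_closed]. ⇒ new: restock_request, notify_customer, stock_low, manifest_closed.
[2] (iii) [manifest_closed & stock_low -> payment_cleared]. ⇒ new: payment_cleared.
payment_cleared first appears in round 2.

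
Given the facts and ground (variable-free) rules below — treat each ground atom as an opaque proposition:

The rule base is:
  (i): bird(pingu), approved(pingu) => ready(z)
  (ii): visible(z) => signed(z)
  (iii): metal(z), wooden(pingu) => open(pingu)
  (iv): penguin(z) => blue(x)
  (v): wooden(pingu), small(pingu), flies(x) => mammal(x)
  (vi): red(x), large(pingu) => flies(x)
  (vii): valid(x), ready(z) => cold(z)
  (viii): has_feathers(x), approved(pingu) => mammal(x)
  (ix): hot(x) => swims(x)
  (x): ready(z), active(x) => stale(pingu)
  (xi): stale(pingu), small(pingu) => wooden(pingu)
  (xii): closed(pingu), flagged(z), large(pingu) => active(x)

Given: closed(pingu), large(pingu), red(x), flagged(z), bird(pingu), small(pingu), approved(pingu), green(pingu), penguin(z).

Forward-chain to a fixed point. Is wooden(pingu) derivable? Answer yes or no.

yes

Round 1: (i) [bird(pingu), approved(pingu) => ready(z)]; (iv) [penguin(z) => blue(x)]; (vi) [red(x), large(pingu) => flies(x)]; (xii) [closed(pingu), flagged(z), large(pingu) => active(x)]. New: ready(z), blue(x), flies(x), active(x).
Round 2: (x) [ready(z), active(x) => stale(pingu)]. New: stale(pingu).
Round 3: (xi) [stale(pingu), small(pingu) => wooden(pingu)]. New: wooden(pingu).
Round 4: (v) [wooden(pingu), small(pingu), flies(x) => mammal(x)]. New: mammal(x).
wooden(pingu) appears in round 3, so it is derivable.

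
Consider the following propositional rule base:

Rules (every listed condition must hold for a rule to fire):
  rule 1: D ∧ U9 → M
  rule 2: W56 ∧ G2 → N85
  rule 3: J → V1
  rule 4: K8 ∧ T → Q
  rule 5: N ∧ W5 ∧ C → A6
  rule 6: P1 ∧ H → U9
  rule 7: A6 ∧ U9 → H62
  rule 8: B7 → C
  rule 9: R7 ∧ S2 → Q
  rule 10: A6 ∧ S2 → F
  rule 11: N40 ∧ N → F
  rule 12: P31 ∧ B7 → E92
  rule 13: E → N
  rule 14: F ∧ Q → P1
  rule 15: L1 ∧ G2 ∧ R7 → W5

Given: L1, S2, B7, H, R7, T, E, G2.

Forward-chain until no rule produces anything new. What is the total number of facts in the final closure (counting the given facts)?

17

Round 1 — rule 8, rule 9, rule 13, rule 15, derive C, Q, N, W5.
Round 2 — rule 5, derive A6.
Round 3 — rule 10, derive F.
Round 4 — rule 14, derive P1.
Round 5 — rule 6, derive U9.
Round 6 — rule 7, derive H62.
Closure: {A6, B7, C, E, F, G2, H, H62, L1, N, P1, Q, R7, S2, T, U9, W5} — 17 facts.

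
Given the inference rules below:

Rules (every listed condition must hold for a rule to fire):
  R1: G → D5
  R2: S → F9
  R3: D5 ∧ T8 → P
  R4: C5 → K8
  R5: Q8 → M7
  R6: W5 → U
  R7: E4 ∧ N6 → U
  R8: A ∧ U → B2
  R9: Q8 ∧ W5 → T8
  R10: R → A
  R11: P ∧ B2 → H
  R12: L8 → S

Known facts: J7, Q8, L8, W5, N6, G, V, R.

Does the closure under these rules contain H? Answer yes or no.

yes

Round 1: R1 [G → D5]; R5 [Q8 → M7]; R6 [W5 → U]; R9 [Q8 ∧ W5 → T8]; R10 [R → A]; R12 [L8 → S]. New: D5, M7, U, T8, A, S.
Round 2: R2 [S → F9]; R3 [D5 ∧ T8 → P]; R8 [A ∧ U → B2]. New: F9, P, B2.
Round 3: R11 [P ∧ B2 → H]. New: H.
H appears in round 3, so it is derivable.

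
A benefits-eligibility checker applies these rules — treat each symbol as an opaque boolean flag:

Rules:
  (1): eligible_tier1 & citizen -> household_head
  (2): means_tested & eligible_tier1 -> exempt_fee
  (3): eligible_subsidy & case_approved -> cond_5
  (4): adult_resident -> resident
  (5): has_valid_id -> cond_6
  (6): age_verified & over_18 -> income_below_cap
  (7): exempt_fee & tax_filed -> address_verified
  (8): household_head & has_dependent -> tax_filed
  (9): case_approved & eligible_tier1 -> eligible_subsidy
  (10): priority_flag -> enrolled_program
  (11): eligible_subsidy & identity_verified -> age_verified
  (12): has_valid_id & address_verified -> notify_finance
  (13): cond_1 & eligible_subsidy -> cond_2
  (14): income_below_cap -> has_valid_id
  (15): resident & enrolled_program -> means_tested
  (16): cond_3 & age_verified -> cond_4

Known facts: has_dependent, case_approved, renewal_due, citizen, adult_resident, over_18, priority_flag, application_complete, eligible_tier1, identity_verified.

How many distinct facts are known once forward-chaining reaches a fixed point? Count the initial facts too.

Round 1: (1) [eligible_tier1 & citizen -> household_head]; (4) [adult_resident -> resident]; (9) [case_approved & eligible_tier1 -> eligible_subsidy]; (10) [priority_flag -> enrolled_program]. New: household_head, resident, eligible_subsidy, enrolled_program.
Round 2: (3) [eligible_subsidy & case_approved -> cond_5]; (8) [household_head & has_dependent -> tax_filed]; (11) [eligible_subsidy & identity_verified -> age_verified]; (15) [resident & enrolled_program -> means_tested]. New: cond_5, tax_filed, age_verified, means_tested.
Round 3: (2) [means_tested & eligible_tier1 -> exempt_fee]; (6) [age_verified & over_18 -> income_below_cap]. New: exempt_fee, income_below_cap.
Round 4: (7) [exempt_fee & tax_filed -> address_verified]; (14) [income_below_cap -> has_valid_id]. New: address_verified, has_valid_id.
Round 5: (5) [has_valid_id -> cond_6]; (12) [has_valid_id & address_verified -> notify_finance]. New: cond_6, notify_finance.
Closure: {address_verified, adult_resident, age_verified, application_complete, case_approved, citizen, cond_5, cond_6, eligible_subsidy, eligible_tier1, enrolled_program, exempt_fee, has_dependent, has_valid_id, household_head, identity_verified, income_below_cap, means_tested, notify_finance, over_18, priority_flag, renewal_due, resident, tax_filed} — 24 facts.

24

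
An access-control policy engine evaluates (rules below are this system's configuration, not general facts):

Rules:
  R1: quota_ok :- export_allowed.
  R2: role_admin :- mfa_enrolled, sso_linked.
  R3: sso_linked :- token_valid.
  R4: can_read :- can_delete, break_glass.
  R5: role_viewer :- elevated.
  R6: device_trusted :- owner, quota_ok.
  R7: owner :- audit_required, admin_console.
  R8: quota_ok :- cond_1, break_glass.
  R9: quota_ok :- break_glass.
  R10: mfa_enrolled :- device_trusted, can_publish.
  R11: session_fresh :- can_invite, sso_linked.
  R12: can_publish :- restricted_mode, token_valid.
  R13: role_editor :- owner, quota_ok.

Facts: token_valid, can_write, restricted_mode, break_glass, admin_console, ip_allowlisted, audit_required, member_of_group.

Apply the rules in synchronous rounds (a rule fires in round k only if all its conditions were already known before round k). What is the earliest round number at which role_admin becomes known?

Round 1: R3 [sso_linked :- token_valid.]; R7 [owner :- audit_required, admin_console.]; R9 [quota_ok :- break_glass.]; R12 [can_publish :- restricted_mode, token_valid.]. Adds sso_linked, owner, quota_ok, can_publish.
Round 2: R6 [device_trusted :- owner, quota_ok.]; R13 [role_editor :- owner, quota_ok.]. Adds device_trusted, role_editor.
Round 3: R10 [mfa_enrolled :- device_trusted, can_publish.]. Adds mfa_enrolled.
Round 4: R2 [role_admin :- mfa_enrolled, sso_linked.]. Adds role_admin.
role_admin first appears in round 4.

4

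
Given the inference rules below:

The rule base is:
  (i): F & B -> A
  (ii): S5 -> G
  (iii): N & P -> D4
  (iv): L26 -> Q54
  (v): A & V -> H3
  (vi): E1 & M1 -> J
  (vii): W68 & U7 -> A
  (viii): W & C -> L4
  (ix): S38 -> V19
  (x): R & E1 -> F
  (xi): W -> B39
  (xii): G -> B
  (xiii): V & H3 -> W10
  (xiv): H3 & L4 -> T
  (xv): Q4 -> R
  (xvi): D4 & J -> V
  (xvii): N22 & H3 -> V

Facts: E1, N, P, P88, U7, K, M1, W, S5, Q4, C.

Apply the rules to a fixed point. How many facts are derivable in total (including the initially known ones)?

Round 1 — (ii), (iii), (vi), (viii), (xi), (xv), derive G, D4, J, L4, B39, R.
Round 2 — (x), (xii), (xvi), derive F, B, V.
Round 3 — (i), derive A.
Round 4 — (v), derive H3.
Round 5 — (xiii), (xiv), derive W10, T.
Closure: {A, B, B39, C, D4, E1, F, G, H3, J, K, L4, M1, N, P, P88, Q4, R, S5, T, U7, V, W, W10} — 24 facts.

24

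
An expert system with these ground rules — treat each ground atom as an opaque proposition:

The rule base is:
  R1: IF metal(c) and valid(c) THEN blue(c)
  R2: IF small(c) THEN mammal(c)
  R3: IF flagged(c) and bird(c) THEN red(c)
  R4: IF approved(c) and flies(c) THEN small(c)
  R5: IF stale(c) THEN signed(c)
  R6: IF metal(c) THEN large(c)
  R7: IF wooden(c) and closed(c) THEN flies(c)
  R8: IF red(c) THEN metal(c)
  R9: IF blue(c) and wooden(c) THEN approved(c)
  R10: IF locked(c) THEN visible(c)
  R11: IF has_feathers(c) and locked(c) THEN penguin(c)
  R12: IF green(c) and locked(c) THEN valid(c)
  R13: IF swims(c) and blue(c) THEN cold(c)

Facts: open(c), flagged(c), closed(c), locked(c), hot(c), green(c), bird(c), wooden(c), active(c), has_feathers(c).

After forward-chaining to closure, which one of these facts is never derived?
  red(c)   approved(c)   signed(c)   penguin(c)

signed(c)

[1] R3 [IF flagged(c) and bird(c) THEN red(c)]; R7 [IF wooden(c) and closed(c) THEN flies(c)]; R10 [IF locked(c) THEN visible(c)]; R11 [IF has_feathers(c) and locked(c) THEN penguin(c)]; R12 [IF green(c) and locked(c) THEN valid(c)]. ⇒ new: red(c), flies(c), visible(c), penguin(c), valid(c).
[2] R8 [IF red(c) THEN metal(c)]. ⇒ new: metal(c).
[3] R1 [IF metal(c) and valid(c) THEN blue(c)]; R6 [IF metal(c) THEN large(c)]. ⇒ new: blue(c), large(c).
[4] R9 [IF blue(c) and wooden(c) THEN approved(c)]. ⇒ new: approved(c).
[5] R4 [IF approved(c) and flies(c) THEN small(c)]. ⇒ new: small(c).
[6] R2 [IF small(c) THEN mammal(c)]. ⇒ new: mammal(c).
Derived: red(c) (round 1), penguin(c) (round 1), approved(c) (round 4). signed(c) never appears in any round.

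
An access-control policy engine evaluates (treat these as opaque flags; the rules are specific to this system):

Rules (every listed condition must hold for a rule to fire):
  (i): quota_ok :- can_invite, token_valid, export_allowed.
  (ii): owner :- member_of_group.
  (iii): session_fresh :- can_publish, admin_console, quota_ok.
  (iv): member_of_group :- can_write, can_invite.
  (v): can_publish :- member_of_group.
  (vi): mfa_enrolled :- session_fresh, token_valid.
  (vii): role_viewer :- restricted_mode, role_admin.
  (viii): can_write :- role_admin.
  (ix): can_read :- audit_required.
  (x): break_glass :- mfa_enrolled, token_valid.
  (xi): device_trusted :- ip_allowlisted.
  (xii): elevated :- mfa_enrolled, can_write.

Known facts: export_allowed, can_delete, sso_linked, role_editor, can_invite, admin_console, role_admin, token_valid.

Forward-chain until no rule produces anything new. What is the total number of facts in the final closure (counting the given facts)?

17

Round 1: (i) [quota_ok :- can_invite, token_valid, export_allowed.]; (viii) [can_write :- role_admin.]. New: quota_ok, can_write.
Round 2: (iv) [member_of_group :- can_write, can_invite.]. New: member_of_group.
Round 3: (ii) [owner :- member_of_group.]; (v) [can_publish :- member_of_group.]. New: owner, can_publish.
Round 4: (iii) [session_fresh :- can_publish, admin_console, quota_ok.]. New: session_fresh.
Round 5: (vi) [mfa_enrolled :- session_fresh, token_valid.]. New: mfa_enrolled.
Round 6: (x) [break_glass :- mfa_enrolled, token_valid.]; (xii) [elevated :- mfa_enrolled, can_write.]. New: break_glass, elevated.
Closure: {admin_console, break_glass, can_delete, can_invite, can_publish, can_write, elevated, export_allowed, member_of_group, mfa_enrolled, owner, quota_ok, role_admin, role_editor, session_fresh, sso_linked, token_valid} — 17 facts.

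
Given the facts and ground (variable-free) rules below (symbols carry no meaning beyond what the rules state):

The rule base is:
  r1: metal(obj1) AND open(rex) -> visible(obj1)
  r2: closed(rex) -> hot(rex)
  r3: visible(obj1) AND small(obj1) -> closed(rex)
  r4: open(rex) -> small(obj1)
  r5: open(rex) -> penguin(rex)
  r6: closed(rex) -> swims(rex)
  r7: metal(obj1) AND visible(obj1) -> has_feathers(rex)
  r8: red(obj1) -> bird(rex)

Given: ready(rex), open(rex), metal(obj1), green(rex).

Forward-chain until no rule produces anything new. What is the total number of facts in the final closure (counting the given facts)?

Round 1 fires r1, r4, r5, giving visible(obj1), small(obj1), penguin(rex).
Round 2 fires r3, r7, giving closed(rex), has_feathers(rex).
Round 3 fires r2, r6, giving hot(rex), swims(rex).
Closure: {closed(rex), green(rex), has_feathers(rex), hot(rex), metal(obj1), open(rex), penguin(rex), ready(rex), small(obj1), swims(rex), visible(obj1)} — 11 facts.

11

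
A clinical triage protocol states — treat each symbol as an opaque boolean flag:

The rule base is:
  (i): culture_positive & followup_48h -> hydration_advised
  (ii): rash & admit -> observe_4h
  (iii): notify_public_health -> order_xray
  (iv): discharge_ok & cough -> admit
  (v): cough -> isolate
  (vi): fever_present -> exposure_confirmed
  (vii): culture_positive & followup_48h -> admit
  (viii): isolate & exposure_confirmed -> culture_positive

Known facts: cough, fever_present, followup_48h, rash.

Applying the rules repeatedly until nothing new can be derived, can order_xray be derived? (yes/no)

[1] (v) [cough -> isolate]; (vi) [fever_present -> exposure_confirmed]. ⇒ new: isolate, exposure_confirmed.
[2] (viii) [isolate & exposure_confirmed -> culture_positive]. ⇒ new: culture_positive.
[3] (i) [culture_positive & followup_48h -> hydration_advised]; (vii) [culture_positive & followup_48h -> admit]. ⇒ new: hydration_advised, admit.
[4] (ii) [rash & admit -> observe_4h]. ⇒ new: observe_4h.
Fixed point reached. order_xray is concluded only by (iii); (iii) needs notify_public_health (never derived).

no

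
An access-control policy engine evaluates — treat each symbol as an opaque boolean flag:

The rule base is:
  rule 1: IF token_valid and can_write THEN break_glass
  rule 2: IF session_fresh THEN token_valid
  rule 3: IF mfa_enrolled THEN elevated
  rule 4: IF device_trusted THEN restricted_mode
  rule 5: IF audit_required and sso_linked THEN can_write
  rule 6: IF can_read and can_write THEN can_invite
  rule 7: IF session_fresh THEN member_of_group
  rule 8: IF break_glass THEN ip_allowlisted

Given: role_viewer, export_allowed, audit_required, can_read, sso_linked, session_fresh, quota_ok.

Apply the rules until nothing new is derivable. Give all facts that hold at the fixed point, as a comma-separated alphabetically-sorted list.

Round 1 — rule 2, rule 5, rule 7, derive token_valid, can_write, member_of_group.
Round 2 — rule 1, rule 6, derive break_glass, can_invite.
Round 3 — rule 8, derive ip_allowlisted.

audit_required, break_glass, can_invite, can_read, can_write, export_allowed, ip_allowlisted, member_of_group, quota_ok, role_viewer, session_fresh, sso_linked, token_valid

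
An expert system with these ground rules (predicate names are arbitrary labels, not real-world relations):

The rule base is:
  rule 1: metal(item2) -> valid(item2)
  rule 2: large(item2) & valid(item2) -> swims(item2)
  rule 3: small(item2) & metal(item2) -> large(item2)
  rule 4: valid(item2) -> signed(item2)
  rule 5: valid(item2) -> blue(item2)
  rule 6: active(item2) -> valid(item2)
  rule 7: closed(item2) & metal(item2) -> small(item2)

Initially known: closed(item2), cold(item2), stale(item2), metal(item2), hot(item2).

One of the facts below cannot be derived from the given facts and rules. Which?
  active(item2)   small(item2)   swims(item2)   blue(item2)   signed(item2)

active(item2)

Round 1: rule 1 [metal(item2) -> valid(item2)]; rule 7 [closed(item2) & metal(item2) -> small(item2)]. New: valid(item2), small(item2).
Round 2: rule 3 [small(item2) & metal(item2) -> large(item2)]; rule 4 [valid(item2) -> signed(item2)]; rule 5 [valid(item2) -> blue(item2)]. New: large(item2), signed(item2), blue(item2).
Round 3: rule 2 [large(item2) & valid(item2) -> swims(item2)]. New: swims(item2).
Derived: blue(item2) (round 2), signed(item2) (round 2), swims(item2) (round 3), small(item2) (round 1). active(item2) never appears in any round.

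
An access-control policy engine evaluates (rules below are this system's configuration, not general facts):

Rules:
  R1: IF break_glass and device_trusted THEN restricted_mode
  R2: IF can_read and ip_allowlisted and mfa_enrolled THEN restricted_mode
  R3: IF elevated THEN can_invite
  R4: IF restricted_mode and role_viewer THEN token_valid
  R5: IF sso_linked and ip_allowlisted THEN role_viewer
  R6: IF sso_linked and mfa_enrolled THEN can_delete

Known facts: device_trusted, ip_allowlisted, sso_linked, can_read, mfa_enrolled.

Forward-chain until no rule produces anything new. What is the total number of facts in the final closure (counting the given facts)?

9

Round 1 — R2, R5, R6, derive restricted_mode, role_viewer, can_delete.
Round 2 — R4, derive token_valid.
Closure: {can_delete, can_read, device_trusted, ip_allowlisted, mfa_enrolled, restricted_mode, role_viewer, sso_linked, token_valid} — 9 facts.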